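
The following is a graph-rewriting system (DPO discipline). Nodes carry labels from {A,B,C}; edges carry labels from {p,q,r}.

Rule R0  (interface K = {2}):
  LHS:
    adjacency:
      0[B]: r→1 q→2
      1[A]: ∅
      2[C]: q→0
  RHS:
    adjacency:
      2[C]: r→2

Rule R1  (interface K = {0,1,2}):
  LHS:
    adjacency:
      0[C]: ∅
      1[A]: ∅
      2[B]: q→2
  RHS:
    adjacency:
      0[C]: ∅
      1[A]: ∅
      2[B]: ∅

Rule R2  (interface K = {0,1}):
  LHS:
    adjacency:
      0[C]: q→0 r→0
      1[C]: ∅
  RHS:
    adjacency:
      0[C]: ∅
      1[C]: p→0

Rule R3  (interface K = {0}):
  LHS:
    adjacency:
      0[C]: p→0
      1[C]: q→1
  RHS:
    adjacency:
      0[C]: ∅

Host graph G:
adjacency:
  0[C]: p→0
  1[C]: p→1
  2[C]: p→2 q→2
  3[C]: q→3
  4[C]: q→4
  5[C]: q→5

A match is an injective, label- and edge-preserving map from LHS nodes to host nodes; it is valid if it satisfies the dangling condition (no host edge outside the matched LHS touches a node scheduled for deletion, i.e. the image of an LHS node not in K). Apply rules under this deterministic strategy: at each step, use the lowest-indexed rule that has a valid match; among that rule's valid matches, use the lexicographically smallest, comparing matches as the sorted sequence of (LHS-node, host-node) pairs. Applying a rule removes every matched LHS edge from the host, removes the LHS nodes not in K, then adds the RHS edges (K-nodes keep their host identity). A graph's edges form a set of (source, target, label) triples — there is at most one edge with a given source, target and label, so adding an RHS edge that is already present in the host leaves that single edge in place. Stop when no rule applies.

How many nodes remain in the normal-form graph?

start.  V:6 E:7  edges: 0-p->0 1-p->1 2-p->2 2-q->2 3-q->3 4-q->4 5-q->5
1. fire R3 via {0↦0, 1↦3}  →  V:5 E:5  edges: 1-p->1 2-p->2 2-q->2 4-q->4 5-q->5
2. fire R3 via {0↦1, 1↦4}  →  V:4 E:3  edges: 2-p->2 2-q->2 5-q->5
3. fire R3 via {0↦2, 1↦5}  →  V:3 E:1  edges: 2-q->2
halt: no rule applies after step 3
NF nodes: {0:C, 1:C, 2:C}

Answer: 3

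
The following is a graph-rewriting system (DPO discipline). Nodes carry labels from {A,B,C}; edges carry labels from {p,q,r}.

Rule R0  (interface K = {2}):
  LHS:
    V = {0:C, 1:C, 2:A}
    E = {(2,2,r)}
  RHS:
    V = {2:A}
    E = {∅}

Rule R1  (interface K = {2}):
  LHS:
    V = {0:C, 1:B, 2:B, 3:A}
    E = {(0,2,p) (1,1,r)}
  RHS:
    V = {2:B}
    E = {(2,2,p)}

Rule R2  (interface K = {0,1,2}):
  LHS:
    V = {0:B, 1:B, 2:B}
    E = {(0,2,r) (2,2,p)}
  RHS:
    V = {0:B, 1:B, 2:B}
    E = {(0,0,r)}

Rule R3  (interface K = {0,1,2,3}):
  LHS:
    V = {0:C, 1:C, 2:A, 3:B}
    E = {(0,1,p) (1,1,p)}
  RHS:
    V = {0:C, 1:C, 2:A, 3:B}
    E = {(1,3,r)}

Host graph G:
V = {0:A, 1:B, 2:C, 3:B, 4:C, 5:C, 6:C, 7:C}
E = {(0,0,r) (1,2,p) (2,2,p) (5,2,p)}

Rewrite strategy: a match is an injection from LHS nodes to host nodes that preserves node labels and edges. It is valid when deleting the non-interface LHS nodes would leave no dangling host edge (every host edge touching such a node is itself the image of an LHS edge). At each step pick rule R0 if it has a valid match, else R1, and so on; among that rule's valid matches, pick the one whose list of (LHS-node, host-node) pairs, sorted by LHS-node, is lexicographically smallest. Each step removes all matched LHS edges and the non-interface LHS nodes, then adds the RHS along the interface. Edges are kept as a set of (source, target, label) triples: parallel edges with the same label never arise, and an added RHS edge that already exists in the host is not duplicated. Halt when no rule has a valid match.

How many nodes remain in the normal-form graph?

Answer: 6

Rewrite trace:
start.  V:8 E:4  edges: 0-r->0 1-p->2 2-p->2 5-p->2
1. fire R0 via {0↦4, 1↦6, 2↦0}  →  V:6 E:3  edges: 1-p->2 2-p->2 5-p->2
2. fire R3 via {0↦5, 1↦2, 2↦0, 3↦1}  →  V:6 E:2  edges: 1-p->2 2-r->1
normal form: no rule applies after step 2
NF nodes: {0:A, 1:B, 2:C, 3:B, 5:C, 7:C}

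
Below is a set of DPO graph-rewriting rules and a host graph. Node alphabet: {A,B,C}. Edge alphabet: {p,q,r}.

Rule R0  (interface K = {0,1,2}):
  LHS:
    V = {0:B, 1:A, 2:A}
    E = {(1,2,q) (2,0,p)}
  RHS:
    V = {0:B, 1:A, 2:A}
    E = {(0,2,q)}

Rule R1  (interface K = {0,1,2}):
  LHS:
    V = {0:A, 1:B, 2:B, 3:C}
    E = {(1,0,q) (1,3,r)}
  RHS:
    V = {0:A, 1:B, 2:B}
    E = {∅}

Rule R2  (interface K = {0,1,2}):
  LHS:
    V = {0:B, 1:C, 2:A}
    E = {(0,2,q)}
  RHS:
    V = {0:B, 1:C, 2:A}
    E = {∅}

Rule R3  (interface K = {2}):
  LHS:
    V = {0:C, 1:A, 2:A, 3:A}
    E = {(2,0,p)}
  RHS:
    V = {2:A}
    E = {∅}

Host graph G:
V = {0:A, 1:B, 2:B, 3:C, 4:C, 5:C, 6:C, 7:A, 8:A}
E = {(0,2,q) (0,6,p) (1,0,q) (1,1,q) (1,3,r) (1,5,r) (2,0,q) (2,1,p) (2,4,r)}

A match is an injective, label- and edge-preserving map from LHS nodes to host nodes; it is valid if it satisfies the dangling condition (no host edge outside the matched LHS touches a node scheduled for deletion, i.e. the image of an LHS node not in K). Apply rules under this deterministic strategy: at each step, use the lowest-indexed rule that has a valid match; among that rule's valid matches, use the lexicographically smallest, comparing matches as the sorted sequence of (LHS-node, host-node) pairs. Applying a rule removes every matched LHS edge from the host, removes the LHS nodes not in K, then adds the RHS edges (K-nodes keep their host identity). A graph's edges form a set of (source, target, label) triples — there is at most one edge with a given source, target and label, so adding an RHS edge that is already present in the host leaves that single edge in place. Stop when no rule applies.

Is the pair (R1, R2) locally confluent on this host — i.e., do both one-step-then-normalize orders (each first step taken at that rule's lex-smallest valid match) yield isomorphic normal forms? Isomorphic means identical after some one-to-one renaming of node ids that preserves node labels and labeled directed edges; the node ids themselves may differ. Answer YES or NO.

Answer: NO

Derivation:
branch R1-first: apply at {0↦0, 1↦1, 2↦2, 3↦3} → |E|=7, then 2 more step(s) → NF |V|=4 |E|=4 V={0:A, 1:B, 2:B, 5:C} E=0-q->2 1-q->1 1-r->5 2-p->1
branch R2-first: apply at {0↦1, 1↦3, 2↦0} → |E|=8, then 2 more step(s) → NF |V|=5 |E|=5 V={0:A, 1:B, 2:B, 3:C, 5:C} E=0-q->2 1-q->1 1-r->3 1-r->5 2-p->1
graphs not isomorphic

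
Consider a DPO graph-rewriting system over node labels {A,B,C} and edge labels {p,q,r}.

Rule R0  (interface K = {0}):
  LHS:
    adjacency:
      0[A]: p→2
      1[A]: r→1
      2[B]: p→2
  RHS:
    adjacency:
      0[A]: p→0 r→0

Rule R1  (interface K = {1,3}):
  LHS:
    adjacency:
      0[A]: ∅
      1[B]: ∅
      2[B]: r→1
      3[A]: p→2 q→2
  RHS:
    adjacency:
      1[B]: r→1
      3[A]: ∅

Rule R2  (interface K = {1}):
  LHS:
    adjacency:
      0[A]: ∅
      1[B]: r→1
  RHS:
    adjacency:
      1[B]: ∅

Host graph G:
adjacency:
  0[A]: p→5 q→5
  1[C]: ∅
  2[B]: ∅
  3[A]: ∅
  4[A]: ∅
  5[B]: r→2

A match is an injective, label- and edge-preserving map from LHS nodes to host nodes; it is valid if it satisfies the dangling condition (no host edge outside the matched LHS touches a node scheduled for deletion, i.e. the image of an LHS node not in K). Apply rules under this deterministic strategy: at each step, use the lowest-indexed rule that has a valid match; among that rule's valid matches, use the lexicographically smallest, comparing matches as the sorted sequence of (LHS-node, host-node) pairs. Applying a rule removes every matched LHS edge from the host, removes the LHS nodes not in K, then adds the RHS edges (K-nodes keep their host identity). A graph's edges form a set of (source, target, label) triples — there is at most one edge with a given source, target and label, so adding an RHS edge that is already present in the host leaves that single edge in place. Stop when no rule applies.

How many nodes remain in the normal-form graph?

Answer: 3

Rewrite trace:
[0] host  ⇒  6 nodes, 3 edges  {0-p->5 0-q->5 5-r->2}
[1] R1 @ {0↦3, 1↦2, 2↦5, 3↦0}  ⇒  4 nodes, 1 edges  {2-r->2}
[2] R2 @ {0↦0, 1↦2}  ⇒  3 nodes, 0 edges  {∅}
final graph: no rule applies after step 2
NF nodes: {1:C, 2:B, 4:A}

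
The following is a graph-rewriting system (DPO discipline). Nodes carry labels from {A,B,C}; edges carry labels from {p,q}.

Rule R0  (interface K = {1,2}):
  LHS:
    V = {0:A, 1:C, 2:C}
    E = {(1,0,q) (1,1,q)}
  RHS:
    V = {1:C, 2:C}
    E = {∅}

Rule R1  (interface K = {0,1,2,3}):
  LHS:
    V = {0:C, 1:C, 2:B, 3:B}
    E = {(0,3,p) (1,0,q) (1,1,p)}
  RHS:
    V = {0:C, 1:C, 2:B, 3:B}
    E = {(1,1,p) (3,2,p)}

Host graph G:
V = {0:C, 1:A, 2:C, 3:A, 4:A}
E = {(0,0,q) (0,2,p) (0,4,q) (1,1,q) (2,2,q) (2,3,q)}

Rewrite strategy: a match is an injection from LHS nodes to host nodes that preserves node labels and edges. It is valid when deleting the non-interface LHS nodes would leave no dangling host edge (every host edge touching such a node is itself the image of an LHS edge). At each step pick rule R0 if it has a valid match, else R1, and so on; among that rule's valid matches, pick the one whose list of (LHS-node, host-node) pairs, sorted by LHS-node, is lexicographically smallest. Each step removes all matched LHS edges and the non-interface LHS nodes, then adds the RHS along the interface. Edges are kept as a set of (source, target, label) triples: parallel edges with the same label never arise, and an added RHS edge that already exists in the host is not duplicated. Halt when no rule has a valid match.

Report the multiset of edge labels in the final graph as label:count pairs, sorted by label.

Answer: p:1 q:1

Rewrite trace:
initial: |V|=5 |E|=6  E = 0-q->0 0-p->2 0-q->4 1-q->1 2-q->2 2-q->3
step 1: apply R0 at {0↦3, 1↦2, 2↦0}  → |V|=4 |E|=4  E = 0-q->0 0-p->2 0-q->4 1-q->1
step 2: apply R0 at {0↦4, 1↦0, 2↦2}  → |V|=3 |E|=2  E = 0-p->2 1-q->1
halt: no rule applies after step 2
NF edges: [(0, 2, 'p'), (1, 1, 'q')]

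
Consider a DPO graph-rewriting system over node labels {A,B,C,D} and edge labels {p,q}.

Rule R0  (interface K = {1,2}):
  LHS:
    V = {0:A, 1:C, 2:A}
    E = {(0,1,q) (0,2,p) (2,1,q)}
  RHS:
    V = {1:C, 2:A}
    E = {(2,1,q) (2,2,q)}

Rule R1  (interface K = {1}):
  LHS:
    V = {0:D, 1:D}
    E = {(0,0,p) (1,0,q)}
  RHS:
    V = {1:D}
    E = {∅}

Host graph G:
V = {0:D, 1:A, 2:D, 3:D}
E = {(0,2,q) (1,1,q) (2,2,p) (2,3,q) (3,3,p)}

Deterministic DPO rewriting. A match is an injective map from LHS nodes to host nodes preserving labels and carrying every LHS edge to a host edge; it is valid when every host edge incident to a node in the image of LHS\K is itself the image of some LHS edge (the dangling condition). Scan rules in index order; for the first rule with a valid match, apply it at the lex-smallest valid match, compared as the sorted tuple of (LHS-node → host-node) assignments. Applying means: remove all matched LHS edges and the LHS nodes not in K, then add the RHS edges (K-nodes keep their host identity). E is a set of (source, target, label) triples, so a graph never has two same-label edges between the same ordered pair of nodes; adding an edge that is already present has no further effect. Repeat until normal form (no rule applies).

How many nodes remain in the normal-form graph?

Answer: 2

Derivation:
initial: |V|=4 |E|=5  E = 0-q->2 1-q->1 2-p->2 2-q->3 3-p->3
step 1: apply R1 at {0↦3, 1↦2}  → |V|=3 |E|=3  E = 0-q->2 1-q->1 2-p->2
step 2: apply R1 at {0↦2, 1↦0}  → |V|=2 |E|=1  E = 1-q->1
final graph: no rule applies after step 2
NF nodes: {0:D, 1:A}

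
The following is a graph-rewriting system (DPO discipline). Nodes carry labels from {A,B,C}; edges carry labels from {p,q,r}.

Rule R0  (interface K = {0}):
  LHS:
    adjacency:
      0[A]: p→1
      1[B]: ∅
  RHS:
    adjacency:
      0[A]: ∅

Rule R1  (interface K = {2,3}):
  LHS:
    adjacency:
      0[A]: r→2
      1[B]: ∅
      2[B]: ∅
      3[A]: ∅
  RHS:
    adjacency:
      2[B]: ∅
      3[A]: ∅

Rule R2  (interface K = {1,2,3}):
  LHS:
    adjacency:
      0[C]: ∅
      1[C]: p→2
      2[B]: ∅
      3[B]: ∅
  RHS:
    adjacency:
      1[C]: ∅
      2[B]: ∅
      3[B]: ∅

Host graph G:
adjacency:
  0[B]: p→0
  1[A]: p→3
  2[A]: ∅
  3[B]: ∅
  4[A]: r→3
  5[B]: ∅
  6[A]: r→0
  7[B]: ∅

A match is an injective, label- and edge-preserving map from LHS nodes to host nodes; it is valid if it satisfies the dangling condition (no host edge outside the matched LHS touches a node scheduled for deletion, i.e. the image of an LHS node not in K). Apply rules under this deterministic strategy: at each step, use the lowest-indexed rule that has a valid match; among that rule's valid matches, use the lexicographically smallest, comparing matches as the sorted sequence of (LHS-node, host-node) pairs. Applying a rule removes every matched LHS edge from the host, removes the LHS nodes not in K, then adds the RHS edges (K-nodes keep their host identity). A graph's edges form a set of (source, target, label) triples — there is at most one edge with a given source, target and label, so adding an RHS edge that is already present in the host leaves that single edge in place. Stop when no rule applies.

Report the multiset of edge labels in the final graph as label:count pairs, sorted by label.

Answer: p:1

Derivation:
start.  V:8 E:4  edges: 0-p->0 1-p->3 4-r->3 6-r->0
1. fire R1 via {0↦4, 1↦5, 2↦3, 3↦1}  →  V:6 E:3  edges: 0-p->0 1-p->3 6-r->0
2. fire R0 via {0↦1, 1↦3}  →  V:5 E:2  edges: 0-p->0 6-r->0
3. fire R1 via {0↦6, 1↦7, 2↦0, 3↦1}  →  V:3 E:1  edges: 0-p->0
normal form: no rule applies after step 3
NF edges: [(0, 0, 'p')]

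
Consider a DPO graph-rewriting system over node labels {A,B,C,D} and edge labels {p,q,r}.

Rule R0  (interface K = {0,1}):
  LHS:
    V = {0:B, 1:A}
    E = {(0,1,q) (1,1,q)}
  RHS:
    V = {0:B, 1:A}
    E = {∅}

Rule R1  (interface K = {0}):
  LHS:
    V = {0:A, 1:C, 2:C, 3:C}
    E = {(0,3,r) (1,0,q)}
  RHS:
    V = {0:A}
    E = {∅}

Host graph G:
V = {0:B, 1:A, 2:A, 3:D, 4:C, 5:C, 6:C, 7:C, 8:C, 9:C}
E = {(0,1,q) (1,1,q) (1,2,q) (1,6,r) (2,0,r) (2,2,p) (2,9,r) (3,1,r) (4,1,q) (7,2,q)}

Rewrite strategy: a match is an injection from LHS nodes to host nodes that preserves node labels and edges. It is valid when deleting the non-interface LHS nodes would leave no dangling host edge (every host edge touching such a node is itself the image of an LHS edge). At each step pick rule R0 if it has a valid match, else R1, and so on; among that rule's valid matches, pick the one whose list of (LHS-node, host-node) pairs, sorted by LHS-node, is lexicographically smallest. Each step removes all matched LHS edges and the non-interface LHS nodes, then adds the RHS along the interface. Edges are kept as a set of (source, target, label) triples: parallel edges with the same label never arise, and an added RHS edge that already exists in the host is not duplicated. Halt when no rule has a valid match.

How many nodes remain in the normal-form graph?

Answer: 4

Rewrite trace:
start.  V:10 E:10  edges: 0-q->1 1-q->1 1-q->2 1-r->6 2-r->0 2-p->2 2-r->9 3-r->1 4-q->1 7-q->2
1. fire R0 via {0↦0, 1↦1}  →  V:10 E:8  edges: 1-q->2 1-r->6 2-r->0 2-p->2 2-r->9 3-r->1 4-q->1 7-q->2
2. fire R1 via {0↦1, 1↦4, 2↦5, 3↦6}  →  V:7 E:6  edges: 1-q->2 2-r->0 2-p->2 2-r->9 3-r->1 7-q->2
3. fire R1 via {0↦2, 1↦7, 2↦8, 3↦9}  →  V:4 E:4  edges: 1-q->2 2-r->0 2-p->2 3-r->1
halt: no rule applies after step 3
NF nodes: {0:B, 1:A, 2:A, 3:D}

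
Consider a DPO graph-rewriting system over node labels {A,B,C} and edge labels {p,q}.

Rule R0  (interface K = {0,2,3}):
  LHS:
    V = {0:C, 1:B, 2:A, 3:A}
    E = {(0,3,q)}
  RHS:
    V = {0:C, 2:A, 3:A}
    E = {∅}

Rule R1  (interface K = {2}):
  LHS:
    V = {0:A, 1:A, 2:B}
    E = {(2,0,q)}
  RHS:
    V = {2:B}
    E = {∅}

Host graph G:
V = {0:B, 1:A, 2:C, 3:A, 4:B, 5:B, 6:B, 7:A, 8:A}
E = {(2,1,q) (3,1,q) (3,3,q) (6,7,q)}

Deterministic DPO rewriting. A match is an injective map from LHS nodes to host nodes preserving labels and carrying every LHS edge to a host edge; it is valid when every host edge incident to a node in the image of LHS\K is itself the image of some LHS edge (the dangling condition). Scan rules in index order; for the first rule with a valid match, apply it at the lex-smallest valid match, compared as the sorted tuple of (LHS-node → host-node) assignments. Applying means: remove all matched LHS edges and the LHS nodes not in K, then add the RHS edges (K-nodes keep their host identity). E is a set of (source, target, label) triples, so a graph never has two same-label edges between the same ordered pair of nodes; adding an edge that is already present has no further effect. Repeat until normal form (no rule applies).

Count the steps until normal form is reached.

[0] host  ⇒  9 nodes, 4 edges  {2-q->1 3-q->1 3-q->3 6-q->7}
[1] R0 @ {0↦2, 1↦0, 2↦3, 3↦1}  ⇒  8 nodes, 3 edges  {3-q->1 3-q->3 6-q->7}
[2] R1 @ {0↦7, 1↦8, 2↦6}  ⇒  6 nodes, 2 edges  {3-q->1 3-q->3}
normal form: no rule applies after step 2

Answer: 2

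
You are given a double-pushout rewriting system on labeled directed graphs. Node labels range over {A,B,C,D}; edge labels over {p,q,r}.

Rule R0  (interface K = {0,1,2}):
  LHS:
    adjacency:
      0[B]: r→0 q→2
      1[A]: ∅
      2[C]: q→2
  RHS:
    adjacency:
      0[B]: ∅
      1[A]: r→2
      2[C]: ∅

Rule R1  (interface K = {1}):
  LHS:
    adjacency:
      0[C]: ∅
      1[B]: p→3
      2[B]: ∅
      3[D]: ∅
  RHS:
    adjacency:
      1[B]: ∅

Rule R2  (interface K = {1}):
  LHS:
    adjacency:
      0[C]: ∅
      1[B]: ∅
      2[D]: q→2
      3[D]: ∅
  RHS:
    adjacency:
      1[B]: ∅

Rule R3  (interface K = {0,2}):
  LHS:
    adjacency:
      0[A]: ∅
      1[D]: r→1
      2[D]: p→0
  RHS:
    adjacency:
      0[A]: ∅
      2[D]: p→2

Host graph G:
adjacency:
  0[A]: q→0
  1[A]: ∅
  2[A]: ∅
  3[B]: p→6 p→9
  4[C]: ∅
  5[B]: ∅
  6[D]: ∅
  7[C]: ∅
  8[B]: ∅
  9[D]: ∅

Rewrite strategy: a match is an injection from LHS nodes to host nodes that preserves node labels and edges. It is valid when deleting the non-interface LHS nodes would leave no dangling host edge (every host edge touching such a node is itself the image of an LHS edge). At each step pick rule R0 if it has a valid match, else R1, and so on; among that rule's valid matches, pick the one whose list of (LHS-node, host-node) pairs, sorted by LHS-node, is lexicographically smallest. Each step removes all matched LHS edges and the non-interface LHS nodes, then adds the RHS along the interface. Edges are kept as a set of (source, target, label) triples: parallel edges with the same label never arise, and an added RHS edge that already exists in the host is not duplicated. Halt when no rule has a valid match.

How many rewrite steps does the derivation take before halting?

Answer: 2

Steps:
start.  V:10 E:3  edges: 0-q->0 3-p->6 3-p->9
1. fire R1 via {0↦4, 1↦3, 2↦5, 3↦6}  →  V:7 E:2  edges: 0-q->0 3-p->9
2. fire R1 via {0↦7, 1↦3, 2↦8, 3↦9}  →  V:4 E:1  edges: 0-q->0
normal form: no rule applies after step 2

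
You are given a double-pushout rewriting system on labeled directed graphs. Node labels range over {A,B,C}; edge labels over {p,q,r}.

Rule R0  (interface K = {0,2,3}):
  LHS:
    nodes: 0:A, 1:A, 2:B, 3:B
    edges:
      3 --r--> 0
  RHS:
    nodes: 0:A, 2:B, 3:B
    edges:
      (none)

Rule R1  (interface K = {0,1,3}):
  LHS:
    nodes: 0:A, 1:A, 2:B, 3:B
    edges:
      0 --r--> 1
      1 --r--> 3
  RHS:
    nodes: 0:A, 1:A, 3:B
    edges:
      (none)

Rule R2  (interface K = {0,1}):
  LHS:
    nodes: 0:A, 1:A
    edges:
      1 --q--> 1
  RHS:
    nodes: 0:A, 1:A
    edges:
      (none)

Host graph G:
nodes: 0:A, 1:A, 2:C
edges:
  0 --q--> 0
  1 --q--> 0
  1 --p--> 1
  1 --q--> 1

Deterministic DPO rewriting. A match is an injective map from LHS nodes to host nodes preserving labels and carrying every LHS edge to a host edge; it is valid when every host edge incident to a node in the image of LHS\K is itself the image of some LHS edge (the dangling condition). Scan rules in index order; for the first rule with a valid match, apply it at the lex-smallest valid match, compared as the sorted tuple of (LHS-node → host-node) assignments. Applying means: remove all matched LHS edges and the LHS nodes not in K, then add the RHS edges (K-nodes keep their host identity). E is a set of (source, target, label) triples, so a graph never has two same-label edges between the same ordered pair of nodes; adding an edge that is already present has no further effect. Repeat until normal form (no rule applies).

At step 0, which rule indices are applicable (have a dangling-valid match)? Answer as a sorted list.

Answer: [R2]

Steps:
R0: no valid match — LHS pattern not found
R1: no valid match — LHS pattern not found
R2: 2 valid matches — {0↦0, 1↦1}, {0↦1, 1↦0}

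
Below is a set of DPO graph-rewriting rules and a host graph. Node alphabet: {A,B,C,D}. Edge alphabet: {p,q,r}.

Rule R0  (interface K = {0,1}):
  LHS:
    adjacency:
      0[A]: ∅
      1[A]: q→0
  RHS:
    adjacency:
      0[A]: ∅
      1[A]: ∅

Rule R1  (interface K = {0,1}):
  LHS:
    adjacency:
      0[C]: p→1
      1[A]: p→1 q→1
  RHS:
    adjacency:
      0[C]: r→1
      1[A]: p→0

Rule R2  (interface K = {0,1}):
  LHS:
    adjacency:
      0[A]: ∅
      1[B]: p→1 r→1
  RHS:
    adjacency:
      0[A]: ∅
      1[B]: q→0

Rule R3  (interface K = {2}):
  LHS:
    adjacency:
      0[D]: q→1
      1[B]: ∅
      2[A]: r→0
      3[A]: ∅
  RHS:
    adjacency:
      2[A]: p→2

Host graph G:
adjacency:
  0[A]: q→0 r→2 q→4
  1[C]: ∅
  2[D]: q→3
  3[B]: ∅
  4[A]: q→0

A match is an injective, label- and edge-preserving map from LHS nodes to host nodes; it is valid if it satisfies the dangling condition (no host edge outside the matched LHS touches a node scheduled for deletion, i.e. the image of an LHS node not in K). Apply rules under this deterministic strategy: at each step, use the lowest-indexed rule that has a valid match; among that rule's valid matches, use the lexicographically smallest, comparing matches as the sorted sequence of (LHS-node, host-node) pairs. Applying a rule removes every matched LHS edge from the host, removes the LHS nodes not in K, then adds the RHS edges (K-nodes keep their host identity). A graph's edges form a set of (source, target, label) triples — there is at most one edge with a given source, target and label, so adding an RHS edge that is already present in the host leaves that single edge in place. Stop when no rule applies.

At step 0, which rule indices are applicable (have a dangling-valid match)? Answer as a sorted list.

R0: 2 valid matches — {0↦0, 1↦4}, {0↦4, 1↦0}
R1: no valid match — LHS pattern not found
R2: no valid match — LHS pattern not found
R3: no valid match — 1 raw match, all fail dangling condition

Answer: [R0]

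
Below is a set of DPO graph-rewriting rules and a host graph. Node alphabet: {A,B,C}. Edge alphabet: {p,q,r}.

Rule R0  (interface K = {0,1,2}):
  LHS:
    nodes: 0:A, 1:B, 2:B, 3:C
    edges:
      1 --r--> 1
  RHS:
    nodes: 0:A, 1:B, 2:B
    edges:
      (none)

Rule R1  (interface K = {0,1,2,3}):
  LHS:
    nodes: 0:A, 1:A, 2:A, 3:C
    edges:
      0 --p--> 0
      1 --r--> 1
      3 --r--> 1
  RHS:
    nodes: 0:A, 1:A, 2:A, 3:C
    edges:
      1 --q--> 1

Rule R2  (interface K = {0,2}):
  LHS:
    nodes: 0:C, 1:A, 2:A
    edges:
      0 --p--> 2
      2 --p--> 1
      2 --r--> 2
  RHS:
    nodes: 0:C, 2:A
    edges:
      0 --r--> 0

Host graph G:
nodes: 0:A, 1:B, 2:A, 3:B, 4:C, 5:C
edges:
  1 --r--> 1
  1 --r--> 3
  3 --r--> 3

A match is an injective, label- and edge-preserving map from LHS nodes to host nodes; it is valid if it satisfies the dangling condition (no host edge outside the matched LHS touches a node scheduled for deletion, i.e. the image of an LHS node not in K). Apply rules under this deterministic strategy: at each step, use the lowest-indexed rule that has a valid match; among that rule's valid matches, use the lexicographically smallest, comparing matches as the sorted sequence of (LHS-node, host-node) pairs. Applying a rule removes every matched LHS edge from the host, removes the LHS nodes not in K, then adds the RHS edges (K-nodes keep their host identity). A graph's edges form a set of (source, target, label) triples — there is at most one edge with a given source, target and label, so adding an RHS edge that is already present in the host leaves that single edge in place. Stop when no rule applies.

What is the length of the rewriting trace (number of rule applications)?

[0] host  ⇒  6 nodes, 3 edges  {1-r->1 1-r->3 3-r->3}
[1] R0 @ {0↦0, 1↦1, 2↦3, 3↦4}  ⇒  5 nodes, 2 edges  {1-r->3 3-r->3}
[2] R0 @ {0↦0, 1↦3, 2↦1, 3↦5}  ⇒  4 nodes, 1 edges  {1-r->3}
normal form: no rule applies after step 2

Answer: 2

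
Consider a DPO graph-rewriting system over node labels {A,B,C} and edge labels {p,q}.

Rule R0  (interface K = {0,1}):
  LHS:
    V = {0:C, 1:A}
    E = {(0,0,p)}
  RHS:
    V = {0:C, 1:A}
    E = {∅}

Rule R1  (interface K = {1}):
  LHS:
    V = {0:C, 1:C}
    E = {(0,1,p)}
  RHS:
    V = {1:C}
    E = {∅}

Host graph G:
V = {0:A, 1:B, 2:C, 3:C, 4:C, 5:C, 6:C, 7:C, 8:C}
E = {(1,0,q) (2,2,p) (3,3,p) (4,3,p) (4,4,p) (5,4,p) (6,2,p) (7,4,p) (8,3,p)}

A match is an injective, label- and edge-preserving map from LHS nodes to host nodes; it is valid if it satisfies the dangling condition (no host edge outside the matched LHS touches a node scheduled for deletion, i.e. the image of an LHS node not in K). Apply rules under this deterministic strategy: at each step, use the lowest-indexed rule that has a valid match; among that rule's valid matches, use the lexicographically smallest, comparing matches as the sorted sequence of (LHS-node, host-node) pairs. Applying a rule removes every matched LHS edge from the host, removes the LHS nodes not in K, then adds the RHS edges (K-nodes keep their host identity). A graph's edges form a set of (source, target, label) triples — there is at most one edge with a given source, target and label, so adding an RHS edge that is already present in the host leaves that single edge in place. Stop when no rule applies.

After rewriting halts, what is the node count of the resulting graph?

start.  V:9 E:9  edges: 1-q->0 2-p->2 3-p->3 4-p->3 4-p->4 5-p->4 6-p->2 7-p->4 8-p->3
1. fire R0 via {0↦2, 1↦0}  →  V:9 E:8  edges: 1-q->0 3-p->3 4-p->3 4-p->4 5-p->4 6-p->2 7-p->4 8-p->3
2. fire R0 via {0↦3, 1↦0}  →  V:9 E:7  edges: 1-q->0 4-p->3 4-p->4 5-p->4 6-p->2 7-p->4 8-p->3
3. fire R0 via {0↦4, 1↦0}  →  V:9 E:6  edges: 1-q->0 4-p->3 5-p->4 6-p->2 7-p->4 8-p->3
4. fire R1 via {0↦5, 1↦4}  →  V:8 E:5  edges: 1-q->0 4-p->3 6-p->2 7-p->4 8-p->3
5. fire R1 via {0↦6, 1↦2}  →  V:7 E:4  edges: 1-q->0 4-p->3 7-p->4 8-p->3
6. fire R1 via {0↦7, 1↦4}  →  V:6 E:3  edges: 1-q->0 4-p->3 8-p->3
7. fire R1 via {0↦4, 1↦3}  →  V:5 E:2  edges: 1-q->0 8-p->3
8. fire R1 via {0↦8, 1↦3}  →  V:4 E:1  edges: 1-q->0
normal form: no rule applies after step 8
NF nodes: {0:A, 1:B, 2:C, 3:C}

Answer: 4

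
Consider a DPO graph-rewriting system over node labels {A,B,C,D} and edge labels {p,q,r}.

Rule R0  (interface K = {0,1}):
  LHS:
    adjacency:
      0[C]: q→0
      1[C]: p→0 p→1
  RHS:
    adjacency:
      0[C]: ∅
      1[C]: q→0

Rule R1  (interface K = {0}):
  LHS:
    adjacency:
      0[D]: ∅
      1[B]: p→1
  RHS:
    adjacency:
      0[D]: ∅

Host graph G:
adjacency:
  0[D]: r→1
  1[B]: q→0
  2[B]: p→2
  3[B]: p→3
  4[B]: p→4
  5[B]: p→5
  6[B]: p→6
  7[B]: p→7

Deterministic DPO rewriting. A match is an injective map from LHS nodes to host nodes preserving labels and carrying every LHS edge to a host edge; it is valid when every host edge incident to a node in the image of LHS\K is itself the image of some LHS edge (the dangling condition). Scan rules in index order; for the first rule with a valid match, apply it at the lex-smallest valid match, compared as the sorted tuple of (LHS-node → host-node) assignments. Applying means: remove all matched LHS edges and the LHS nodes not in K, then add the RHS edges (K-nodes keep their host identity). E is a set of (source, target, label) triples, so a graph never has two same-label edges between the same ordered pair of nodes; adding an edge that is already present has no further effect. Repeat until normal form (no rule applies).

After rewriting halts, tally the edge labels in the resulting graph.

initial: |V|=8 |E|=8  E = 0-r->1 1-q->0 2-p->2 3-p->3 4-p->4 5-p->5 6-p->6 7-p->7
step 1: apply R1 at {0↦0, 1↦2}  → |V|=7 |E|=7  E = 0-r->1 1-q->0 3-p->3 4-p->4 5-p->5 6-p->6 7-p->7
step 2: apply R1 at {0↦0, 1↦3}  → |V|=6 |E|=6  E = 0-r->1 1-q->0 4-p->4 5-p->5 6-p->6 7-p->7
step 3: apply R1 at {0↦0, 1↦4}  → |V|=5 |E|=5  E = 0-r->1 1-q->0 5-p->5 6-p->6 7-p->7
step 4: apply R1 at {0↦0, 1↦5}  → |V|=4 |E|=4  E = 0-r->1 1-q->0 6-p->6 7-p->7
step 5: apply R1 at {0↦0, 1↦6}  → |V|=3 |E|=3  E = 0-r->1 1-q->0 7-p->7
step 6: apply R1 at {0↦0, 1↦7}  → |V|=2 |E|=2  E = 0-r->1 1-q->0
final graph: no rule applies after step 6
NF edges: [(0, 1, 'r'), (1, 0, 'q')]

Answer: q:1 r:1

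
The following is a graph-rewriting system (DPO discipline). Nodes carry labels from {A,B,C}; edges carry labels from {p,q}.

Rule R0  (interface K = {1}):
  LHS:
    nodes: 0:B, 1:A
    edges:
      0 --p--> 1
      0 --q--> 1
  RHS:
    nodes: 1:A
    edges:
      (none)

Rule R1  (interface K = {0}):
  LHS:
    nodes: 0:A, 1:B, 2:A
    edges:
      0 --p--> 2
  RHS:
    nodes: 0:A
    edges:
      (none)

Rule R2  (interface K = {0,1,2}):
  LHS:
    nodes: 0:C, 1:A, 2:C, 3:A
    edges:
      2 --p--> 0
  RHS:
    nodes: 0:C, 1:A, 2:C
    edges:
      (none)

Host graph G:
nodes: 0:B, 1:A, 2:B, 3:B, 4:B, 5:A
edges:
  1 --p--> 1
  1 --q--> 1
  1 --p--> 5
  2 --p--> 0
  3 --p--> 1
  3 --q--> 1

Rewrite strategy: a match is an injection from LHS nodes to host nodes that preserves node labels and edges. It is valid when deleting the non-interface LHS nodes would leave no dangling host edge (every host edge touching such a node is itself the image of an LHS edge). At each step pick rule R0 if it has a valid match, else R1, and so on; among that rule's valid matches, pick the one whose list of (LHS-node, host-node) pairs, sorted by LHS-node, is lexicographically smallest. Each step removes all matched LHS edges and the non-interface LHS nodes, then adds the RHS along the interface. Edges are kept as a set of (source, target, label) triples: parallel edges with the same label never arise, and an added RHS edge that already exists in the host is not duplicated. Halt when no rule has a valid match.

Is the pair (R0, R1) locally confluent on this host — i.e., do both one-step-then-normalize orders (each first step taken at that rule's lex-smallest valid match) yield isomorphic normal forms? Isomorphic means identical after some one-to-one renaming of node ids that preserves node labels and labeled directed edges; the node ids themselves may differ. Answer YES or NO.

Answer: YES

Derivation:
branch R0-first: apply at {0↦3, 1↦1} → |E|=4, then 1 more step(s) → NF |V|=3 |E|=3 V={0:B, 1:A, 2:B} E=1-p->1 1-q->1 2-p->0
branch R1-first: apply at {0↦1, 1↦4, 2↦5} → |E|=5, then 1 more step(s) → NF |V|=3 |E|=3 V={0:B, 1:A, 2:B} E=1-p->1 1-q->1 2-p->0
graphs isomorphic (equal up to label-preserving node renaming)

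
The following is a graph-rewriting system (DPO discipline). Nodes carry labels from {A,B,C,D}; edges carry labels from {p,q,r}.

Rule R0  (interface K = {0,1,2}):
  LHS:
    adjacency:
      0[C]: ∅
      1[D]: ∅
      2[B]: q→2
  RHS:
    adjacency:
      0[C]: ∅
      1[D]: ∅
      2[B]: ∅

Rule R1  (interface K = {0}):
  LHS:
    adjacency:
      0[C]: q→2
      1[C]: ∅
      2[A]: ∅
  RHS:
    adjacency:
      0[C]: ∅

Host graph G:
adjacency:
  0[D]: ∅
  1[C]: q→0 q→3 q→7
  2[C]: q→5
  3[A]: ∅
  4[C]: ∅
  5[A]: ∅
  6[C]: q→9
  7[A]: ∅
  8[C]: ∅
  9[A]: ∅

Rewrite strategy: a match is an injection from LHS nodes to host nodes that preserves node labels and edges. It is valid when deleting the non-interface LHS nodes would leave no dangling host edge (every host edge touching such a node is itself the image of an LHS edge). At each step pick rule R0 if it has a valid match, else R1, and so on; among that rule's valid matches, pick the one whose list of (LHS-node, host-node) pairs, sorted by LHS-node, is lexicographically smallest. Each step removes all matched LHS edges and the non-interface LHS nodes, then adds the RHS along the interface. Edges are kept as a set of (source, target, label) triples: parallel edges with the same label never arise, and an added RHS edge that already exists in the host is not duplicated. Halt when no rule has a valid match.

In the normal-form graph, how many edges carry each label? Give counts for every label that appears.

Answer: q:3

Rewrite trace:
[0] host  ⇒  10 nodes, 5 edges  {1-q->0 1-q->3 1-q->7 2-q->5 6-q->9}
[1] R1 @ {0↦1, 1↦4, 2↦3}  ⇒  8 nodes, 4 edges  {1-q->0 1-q->7 2-q->5 6-q->9}
[2] R1 @ {0↦1, 1↦8, 2↦7}  ⇒  6 nodes, 3 edges  {1-q->0 2-q->5 6-q->9}
final graph: no rule applies after step 2
NF edges: [(1, 0, 'q'), (2, 5, 'q'), (6, 9, 'q')]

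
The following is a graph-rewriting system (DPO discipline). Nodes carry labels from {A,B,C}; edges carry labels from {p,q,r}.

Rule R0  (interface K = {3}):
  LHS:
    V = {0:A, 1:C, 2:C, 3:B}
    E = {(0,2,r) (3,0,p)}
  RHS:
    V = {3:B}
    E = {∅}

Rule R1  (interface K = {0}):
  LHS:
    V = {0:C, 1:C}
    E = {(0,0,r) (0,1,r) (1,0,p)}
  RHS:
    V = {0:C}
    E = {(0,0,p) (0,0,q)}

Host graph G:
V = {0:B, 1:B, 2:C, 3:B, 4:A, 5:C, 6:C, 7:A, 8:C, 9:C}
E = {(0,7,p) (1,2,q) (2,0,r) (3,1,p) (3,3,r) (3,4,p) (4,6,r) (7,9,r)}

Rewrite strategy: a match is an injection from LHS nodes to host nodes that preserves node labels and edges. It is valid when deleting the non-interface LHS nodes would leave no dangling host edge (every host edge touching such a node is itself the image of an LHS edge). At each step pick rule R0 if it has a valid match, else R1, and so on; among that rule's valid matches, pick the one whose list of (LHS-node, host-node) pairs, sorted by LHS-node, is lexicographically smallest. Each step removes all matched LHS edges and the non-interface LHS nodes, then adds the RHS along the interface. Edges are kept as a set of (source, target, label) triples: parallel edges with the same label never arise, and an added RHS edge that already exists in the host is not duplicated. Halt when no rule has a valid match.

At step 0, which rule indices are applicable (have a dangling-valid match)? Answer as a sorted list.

Answer: [R0]

Rewrite trace:
R0: 4 valid matches — {0↦4, 1↦5, 2↦6, 3↦3}, {0↦4, 1↦8, 2↦6, 3↦3}, {0↦7, 1↦5, 2↦9, 3↦0} (+1 more)
R1: no valid match — LHS pattern not found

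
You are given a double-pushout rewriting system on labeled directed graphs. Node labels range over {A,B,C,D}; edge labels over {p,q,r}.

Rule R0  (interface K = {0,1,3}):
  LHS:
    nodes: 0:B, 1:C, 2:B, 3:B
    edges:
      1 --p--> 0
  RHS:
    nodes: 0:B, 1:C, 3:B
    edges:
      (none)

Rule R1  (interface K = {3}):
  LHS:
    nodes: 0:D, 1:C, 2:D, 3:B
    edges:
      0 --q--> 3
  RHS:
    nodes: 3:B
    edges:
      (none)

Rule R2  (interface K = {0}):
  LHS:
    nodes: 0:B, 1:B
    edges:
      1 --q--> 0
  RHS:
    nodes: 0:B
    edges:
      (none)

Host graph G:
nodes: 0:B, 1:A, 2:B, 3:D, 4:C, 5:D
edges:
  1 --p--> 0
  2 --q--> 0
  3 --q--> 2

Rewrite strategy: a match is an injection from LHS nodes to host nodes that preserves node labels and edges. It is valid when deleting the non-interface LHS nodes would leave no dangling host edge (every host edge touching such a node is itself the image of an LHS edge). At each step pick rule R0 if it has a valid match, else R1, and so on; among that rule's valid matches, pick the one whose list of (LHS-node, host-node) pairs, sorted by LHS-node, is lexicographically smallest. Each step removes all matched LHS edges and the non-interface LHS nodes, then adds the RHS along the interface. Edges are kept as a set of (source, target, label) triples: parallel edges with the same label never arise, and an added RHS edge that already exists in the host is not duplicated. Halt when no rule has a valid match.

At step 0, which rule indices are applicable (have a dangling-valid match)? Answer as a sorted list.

Answer: [R1]

Rewrite trace:
R0: no valid match — LHS pattern not found
R1: 1 valid match — {0↦3, 1↦4, 2↦5, 3↦2}
R2: no valid match — 1 raw match, all fail dangling condition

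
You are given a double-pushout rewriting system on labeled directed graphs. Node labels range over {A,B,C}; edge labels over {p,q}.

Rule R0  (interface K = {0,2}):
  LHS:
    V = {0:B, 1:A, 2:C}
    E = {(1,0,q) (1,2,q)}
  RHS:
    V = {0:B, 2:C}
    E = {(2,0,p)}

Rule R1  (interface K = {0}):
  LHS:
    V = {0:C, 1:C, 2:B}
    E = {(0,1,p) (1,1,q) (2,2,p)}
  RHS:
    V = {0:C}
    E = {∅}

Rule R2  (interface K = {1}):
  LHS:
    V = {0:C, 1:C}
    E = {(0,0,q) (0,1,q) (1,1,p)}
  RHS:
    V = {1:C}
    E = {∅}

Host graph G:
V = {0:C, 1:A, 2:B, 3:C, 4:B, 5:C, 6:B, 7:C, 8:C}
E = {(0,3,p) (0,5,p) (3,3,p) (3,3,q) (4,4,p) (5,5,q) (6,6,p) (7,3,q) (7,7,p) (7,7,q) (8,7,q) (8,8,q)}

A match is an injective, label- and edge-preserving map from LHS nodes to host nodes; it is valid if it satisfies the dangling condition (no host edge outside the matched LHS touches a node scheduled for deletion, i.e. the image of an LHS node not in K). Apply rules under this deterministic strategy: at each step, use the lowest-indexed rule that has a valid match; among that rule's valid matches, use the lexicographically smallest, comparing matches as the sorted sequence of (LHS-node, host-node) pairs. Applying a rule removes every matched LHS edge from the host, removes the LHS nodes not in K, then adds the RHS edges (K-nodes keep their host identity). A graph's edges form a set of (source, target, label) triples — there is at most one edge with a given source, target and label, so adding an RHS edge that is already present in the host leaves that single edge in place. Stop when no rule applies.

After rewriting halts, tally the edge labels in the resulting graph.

[0] host  ⇒  9 nodes, 12 edges  {0-p->3 0-p->5 3-p->3 3-q->3 4-p->4 5-q->5 6-p->6 7-q->3 7-p->7 7-q->7 8-q->7 8-q->8}
[1] R1 @ {0↦0, 1↦5, 2↦4}  ⇒  7 nodes, 9 edges  {0-p->3 3-p->3 3-q->3 6-p->6 7-q->3 7-p->7 7-q->7 8-q->7 8-q->8}
[2] R2 @ {0↦8, 1↦7}  ⇒  6 nodes, 6 edges  {0-p->3 3-p->3 3-q->3 6-p->6 7-q->3 7-q->7}
[3] R2 @ {0↦7, 1↦3}  ⇒  5 nodes, 3 edges  {0-p->3 3-q->3 6-p->6}
[4] R1 @ {0↦0, 1↦3, 2↦6}  ⇒  3 nodes, 0 edges  {∅}
normal form: no rule applies after step 4
NF edges: []

Answer: (no edges)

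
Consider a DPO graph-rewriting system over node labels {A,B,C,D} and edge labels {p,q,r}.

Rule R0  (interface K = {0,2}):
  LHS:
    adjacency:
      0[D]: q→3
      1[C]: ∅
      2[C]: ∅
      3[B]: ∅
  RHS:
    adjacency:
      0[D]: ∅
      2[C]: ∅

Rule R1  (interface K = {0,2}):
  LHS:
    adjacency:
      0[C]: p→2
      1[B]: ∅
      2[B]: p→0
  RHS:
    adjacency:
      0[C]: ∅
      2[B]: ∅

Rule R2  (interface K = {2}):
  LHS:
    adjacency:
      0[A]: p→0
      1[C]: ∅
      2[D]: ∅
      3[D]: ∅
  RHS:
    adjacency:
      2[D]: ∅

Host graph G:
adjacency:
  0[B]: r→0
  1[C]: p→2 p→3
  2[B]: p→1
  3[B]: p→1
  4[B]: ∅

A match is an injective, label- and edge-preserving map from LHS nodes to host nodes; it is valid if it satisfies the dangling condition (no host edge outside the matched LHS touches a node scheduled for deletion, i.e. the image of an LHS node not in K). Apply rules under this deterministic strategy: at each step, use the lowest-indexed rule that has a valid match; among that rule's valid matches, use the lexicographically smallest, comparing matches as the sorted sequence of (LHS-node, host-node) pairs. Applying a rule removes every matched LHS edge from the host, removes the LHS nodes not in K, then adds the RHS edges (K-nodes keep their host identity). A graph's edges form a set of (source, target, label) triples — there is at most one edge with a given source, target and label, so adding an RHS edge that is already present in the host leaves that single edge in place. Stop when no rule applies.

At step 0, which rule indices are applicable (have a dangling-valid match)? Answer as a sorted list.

R0: no valid match — LHS pattern not found
R1: 2 valid matches — {0↦1, 1↦4, 2↦2}, {0↦1, 1↦4, 2↦3}
R2: no valid match — LHS pattern not found

Answer: [R1]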